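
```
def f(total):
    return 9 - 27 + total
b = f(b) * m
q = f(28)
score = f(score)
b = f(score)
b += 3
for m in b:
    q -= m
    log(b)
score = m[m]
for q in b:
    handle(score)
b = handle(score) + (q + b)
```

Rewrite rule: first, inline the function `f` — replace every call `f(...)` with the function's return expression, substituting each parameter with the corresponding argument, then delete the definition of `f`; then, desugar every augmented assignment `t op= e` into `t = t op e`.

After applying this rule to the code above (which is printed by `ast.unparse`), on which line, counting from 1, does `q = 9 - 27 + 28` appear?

2

Transformed code:
b = (9 - 27 + b) * m
q = 9 - 27 + 28
score = 9 - 27 + score
b = 9 - 27 + score
b = b + 3
for m in b:
    q = q - m
    log(b)
score = m[m]
for q in b:
    handle(score)
b = handle(score) + (q + b)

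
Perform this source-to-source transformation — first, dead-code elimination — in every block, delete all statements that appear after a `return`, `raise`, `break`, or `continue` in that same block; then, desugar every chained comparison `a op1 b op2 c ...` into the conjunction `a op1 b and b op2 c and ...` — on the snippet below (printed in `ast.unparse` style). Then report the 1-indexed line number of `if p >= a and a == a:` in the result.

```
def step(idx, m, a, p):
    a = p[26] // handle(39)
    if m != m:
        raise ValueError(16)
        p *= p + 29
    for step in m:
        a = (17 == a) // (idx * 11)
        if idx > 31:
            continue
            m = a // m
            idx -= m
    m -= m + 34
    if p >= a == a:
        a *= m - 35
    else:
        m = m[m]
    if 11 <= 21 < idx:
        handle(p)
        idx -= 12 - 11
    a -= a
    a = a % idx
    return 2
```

10

Transformed code:
def step(idx, m, a, p):
    a = p[26] // handle(39)
    if m != m:
        raise ValueError(16)
    for step in m:
        a = (17 == a) // (idx * 11)
        if idx > 31:
            continue
    m -= m + 34
    if p >= a and a == a:
        a *= m - 35
    else:
        m = m[m]
    if 11 <= 21 and 21 < idx:
        handle(p)
        idx -= 12 - 11
    a -= a
    a = a % idx
    return 2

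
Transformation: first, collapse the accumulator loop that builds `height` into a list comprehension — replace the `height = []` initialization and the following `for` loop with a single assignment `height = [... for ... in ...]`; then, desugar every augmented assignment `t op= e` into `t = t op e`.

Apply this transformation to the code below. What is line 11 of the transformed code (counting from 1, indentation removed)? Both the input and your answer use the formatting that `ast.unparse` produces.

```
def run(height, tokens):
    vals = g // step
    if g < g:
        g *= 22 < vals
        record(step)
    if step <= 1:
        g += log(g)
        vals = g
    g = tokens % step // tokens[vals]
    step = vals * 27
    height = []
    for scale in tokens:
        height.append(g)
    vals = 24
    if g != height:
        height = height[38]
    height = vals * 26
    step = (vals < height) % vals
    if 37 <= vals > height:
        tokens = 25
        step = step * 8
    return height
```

Transformed code:
def run(height, tokens):
    vals = g // step
    if g < g:
        g = g * (22 < vals)
        record(step)
    if step <= 1:
        g = g + log(g)
        vals = g
    g = tokens % step // tokens[vals]
    step = vals * 27
    height = [g for scale in tokens]
    vals = 24
    if g != height:
        height = height[38]
    height = vals * 26
    step = (vals < height) % vals
    if 37 <= vals > height:
        tokens = 25
        step = step * 8
    return height

height = [g for scale in tokens]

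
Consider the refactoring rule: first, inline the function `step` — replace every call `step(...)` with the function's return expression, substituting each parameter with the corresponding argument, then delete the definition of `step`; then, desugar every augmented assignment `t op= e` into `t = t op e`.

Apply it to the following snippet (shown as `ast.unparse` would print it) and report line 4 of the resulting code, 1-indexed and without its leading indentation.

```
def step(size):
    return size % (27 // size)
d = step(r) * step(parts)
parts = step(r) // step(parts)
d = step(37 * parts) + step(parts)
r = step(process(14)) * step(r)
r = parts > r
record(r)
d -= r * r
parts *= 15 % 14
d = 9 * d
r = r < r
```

Transformed code:
d = r % (27 // r) * (parts % (27 // parts))
parts = r % (27 // r) // (parts % (27 // parts))
d = 37 * parts % (27 // (37 * parts)) + parts % (27 // parts)
r = process(14) % (27 // process(14)) * (r % (27 // r))
r = parts > r
record(r)
d = d - r * r
parts = parts * (15 % 14)
d = 9 * d
r = r < r

r = process(14) % (27 // process(14)) * (r % (27 // r))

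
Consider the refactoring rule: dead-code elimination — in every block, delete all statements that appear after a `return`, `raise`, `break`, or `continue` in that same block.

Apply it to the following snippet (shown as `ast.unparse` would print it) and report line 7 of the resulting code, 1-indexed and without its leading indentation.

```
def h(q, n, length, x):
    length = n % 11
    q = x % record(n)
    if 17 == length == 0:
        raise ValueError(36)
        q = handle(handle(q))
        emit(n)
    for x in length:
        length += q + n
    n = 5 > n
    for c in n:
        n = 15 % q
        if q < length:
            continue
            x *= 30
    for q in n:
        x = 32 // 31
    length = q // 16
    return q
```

length += q + n

Transformed code:
def h(q, n, length, x):
    length = n % 11
    q = x % record(n)
    if 17 == length == 0:
        raise ValueError(36)
    for x in length:
        length += q + n
    n = 5 > n
    for c in n:
        n = 15 % q
        if q < length:
            continue
    for q in n:
        x = 32 // 31
    length = q // 16
    return q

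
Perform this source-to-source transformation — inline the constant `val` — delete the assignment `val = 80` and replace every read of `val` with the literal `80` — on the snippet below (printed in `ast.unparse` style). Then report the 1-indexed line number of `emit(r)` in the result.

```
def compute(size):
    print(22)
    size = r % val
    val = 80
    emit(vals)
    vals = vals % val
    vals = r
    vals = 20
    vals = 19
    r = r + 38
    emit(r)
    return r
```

Transformed code:
def compute(size):
    print(22)
    size = r % 80
    emit(vals)
    vals = vals % 80
    vals = r
    vals = 20
    vals = 19
    r = r + 38
    emit(r)
    return r

10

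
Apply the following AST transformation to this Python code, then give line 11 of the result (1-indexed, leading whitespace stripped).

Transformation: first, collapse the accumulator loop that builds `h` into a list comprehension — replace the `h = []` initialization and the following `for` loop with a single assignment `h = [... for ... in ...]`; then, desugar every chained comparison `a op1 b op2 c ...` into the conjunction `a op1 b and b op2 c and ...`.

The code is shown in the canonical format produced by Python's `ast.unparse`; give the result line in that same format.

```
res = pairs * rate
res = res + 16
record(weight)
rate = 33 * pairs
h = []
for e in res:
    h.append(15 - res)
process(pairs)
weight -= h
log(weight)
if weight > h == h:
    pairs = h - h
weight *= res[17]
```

Transformed code:
res = pairs * rate
res = res + 16
record(weight)
rate = 33 * pairs
h = [15 - res for e in res]
process(pairs)
weight -= h
log(weight)
if weight > h and h == h:
    pairs = h - h
weight *= res[17]

weight *= res[17]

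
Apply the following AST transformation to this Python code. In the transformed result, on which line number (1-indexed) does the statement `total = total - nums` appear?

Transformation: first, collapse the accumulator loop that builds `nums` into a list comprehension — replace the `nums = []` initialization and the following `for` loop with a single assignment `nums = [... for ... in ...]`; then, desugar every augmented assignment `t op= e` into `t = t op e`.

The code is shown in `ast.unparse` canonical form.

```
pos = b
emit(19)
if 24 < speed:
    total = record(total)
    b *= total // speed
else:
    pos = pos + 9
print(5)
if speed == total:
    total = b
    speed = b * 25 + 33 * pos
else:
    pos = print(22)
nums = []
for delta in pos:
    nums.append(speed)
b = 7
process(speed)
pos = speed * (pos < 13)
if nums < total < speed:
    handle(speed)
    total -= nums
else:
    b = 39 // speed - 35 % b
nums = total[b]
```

20

Transformed code:
pos = b
emit(19)
if 24 < speed:
    total = record(total)
    b = b * (total // speed)
else:
    pos = pos + 9
print(5)
if speed == total:
    total = b
    speed = b * 25 + 33 * pos
else:
    pos = print(22)
nums = [speed for delta in pos]
b = 7
process(speed)
pos = speed * (pos < 13)
if nums < total < speed:
    handle(speed)
    total = total - nums
else:
    b = 39 // speed - 35 % b
nums = total[b]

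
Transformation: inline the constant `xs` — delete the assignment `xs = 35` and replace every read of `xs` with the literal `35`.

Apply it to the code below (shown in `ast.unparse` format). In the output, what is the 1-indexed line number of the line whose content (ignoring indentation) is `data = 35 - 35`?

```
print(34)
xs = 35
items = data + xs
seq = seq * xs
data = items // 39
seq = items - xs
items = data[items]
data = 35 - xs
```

7

Transformed code:
print(34)
items = data + 35
seq = seq * 35
data = items // 39
seq = items - 35
items = data[items]
data = 35 - 35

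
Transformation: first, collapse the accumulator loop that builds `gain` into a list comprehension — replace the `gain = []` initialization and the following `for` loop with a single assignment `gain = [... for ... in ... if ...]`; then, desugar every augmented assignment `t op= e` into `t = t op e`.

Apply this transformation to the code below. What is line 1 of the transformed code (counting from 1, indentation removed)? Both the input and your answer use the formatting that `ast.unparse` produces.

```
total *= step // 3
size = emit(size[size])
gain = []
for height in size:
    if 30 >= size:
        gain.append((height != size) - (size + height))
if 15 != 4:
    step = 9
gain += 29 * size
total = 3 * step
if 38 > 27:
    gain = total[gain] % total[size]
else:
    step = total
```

total = total * (step // 3)

Transformed code:
total = total * (step // 3)
size = emit(size[size])
gain = [(height != size) - (size + height) for height in size if 30 >= size]
if 15 != 4:
    step = 9
gain = gain + 29 * size
total = 3 * step
if 38 > 27:
    gain = total[gain] % total[size]
else:
    step = total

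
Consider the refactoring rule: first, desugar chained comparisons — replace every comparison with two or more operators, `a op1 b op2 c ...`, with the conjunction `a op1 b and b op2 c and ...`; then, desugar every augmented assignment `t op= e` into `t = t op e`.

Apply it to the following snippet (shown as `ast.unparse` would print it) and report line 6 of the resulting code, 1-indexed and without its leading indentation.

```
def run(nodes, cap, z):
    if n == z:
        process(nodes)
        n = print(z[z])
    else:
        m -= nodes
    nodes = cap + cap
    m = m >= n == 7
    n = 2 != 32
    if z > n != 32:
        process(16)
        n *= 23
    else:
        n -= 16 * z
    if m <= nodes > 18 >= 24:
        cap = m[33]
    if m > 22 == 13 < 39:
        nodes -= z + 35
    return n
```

Transformed code:
def run(nodes, cap, z):
    if n == z:
        process(nodes)
        n = print(z[z])
    else:
        m = m - nodes
    nodes = cap + cap
    m = m >= n and n == 7
    n = 2 != 32
    if z > n and n != 32:
        process(16)
        n = n * 23
    else:
        n = n - 16 * z
    if m <= nodes and nodes > 18 and (18 >= 24):
        cap = m[33]
    if m > 22 and 22 == 13 and (13 < 39):
        nodes = nodes - (z + 35)
    return n

m = m - nodes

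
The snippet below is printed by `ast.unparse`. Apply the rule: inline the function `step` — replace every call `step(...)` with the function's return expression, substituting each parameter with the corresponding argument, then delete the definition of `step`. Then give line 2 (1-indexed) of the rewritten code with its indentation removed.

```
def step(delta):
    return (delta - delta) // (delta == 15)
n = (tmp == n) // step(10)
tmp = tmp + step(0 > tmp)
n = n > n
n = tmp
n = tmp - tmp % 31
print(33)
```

Transformed code:
n = (tmp == n) // ((10 - 10) // (10 == 15))
tmp = tmp + ((0 > tmp) - (0 > tmp)) // ((0 > tmp) == 15)
n = n > n
n = tmp
n = tmp - tmp % 31
print(33)

tmp = tmp + ((0 > tmp) - (0 > tmp)) // ((0 > tmp) == 15)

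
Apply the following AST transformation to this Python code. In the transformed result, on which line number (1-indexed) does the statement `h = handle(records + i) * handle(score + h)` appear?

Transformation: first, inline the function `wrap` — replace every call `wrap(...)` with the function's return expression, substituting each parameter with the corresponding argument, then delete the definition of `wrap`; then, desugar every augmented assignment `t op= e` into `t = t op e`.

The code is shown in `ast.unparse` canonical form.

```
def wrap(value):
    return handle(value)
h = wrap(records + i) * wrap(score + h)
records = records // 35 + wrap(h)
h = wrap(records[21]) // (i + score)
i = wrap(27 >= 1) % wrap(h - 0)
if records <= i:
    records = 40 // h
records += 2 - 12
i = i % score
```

Transformed code:
h = handle(records + i) * handle(score + h)
records = records // 35 + handle(h)
h = handle(records[21]) // (i + score)
i = handle(27 >= 1) % handle(h - 0)
if records <= i:
    records = 40 // h
records = records + (2 - 12)
i = i % score

1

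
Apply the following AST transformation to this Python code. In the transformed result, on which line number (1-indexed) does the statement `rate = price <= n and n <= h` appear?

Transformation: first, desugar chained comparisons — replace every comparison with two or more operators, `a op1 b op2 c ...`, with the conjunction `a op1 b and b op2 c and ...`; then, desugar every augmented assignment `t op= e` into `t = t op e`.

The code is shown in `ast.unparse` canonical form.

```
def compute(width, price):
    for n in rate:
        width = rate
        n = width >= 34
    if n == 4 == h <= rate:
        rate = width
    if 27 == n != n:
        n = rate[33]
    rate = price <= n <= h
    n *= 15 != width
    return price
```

Transformed code:
def compute(width, price):
    for n in rate:
        width = rate
        n = width >= 34
    if n == 4 and 4 == h and (h <= rate):
        rate = width
    if 27 == n and n != n:
        n = rate[33]
    rate = price <= n and n <= h
    n = n * (15 != width)
    return price

9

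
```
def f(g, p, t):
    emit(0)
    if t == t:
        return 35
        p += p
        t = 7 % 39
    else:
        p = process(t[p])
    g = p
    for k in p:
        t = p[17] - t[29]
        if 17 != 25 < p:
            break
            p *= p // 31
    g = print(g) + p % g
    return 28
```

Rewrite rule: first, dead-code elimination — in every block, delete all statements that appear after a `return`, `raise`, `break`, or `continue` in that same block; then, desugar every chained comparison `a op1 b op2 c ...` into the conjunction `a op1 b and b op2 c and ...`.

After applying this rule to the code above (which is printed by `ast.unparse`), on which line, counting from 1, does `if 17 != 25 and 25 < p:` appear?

Transformed code:
def f(g, p, t):
    emit(0)
    if t == t:
        return 35
    else:
        p = process(t[p])
    g = p
    for k in p:
        t = p[17] - t[29]
        if 17 != 25 and 25 < p:
            break
    g = print(g) + p % g
    return 28

10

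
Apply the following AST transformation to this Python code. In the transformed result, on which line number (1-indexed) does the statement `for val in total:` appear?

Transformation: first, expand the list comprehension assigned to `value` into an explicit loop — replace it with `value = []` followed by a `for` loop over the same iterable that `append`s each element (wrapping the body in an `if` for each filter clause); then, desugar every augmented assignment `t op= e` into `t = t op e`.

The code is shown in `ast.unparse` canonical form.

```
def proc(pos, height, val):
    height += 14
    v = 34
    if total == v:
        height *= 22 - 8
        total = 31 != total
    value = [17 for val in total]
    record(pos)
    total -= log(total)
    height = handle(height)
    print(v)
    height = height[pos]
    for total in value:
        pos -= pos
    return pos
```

8

Transformed code:
def proc(pos, height, val):
    height = height + 14
    v = 34
    if total == v:
        height = height * (22 - 8)
        total = 31 != total
    value = []
    for val in total:
        value.append(17)
    record(pos)
    total = total - log(total)
    height = handle(height)
    print(v)
    height = height[pos]
    for total in value:
        pos = pos - pos
    return pos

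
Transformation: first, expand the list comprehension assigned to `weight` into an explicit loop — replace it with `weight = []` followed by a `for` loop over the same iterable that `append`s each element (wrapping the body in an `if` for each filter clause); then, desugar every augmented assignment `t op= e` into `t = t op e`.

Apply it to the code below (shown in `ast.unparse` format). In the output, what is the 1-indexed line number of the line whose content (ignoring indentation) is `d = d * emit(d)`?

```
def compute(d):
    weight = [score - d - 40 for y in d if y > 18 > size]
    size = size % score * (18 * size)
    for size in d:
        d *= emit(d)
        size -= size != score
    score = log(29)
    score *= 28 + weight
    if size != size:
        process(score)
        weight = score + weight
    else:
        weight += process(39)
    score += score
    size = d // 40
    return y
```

8

Transformed code:
def compute(d):
    weight = []
    for y in d:
        if y > 18 > size:
            weight.append(score - d - 40)
    size = size % score * (18 * size)
    for size in d:
        d = d * emit(d)
        size = size - (size != score)
    score = log(29)
    score = score * (28 + weight)
    if size != size:
        process(score)
        weight = score + weight
    else:
        weight = weight + process(39)
    score = score + score
    size = d // 40
    return y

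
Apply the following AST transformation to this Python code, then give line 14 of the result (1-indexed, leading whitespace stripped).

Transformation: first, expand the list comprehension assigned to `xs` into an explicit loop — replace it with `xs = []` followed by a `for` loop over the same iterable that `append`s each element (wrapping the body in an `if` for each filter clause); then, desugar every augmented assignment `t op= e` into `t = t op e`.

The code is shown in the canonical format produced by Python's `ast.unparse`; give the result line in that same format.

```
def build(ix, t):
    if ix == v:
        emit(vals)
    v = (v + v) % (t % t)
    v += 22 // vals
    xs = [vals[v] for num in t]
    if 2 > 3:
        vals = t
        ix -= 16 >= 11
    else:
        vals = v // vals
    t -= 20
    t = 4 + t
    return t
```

Transformed code:
def build(ix, t):
    if ix == v:
        emit(vals)
    v = (v + v) % (t % t)
    v = v + 22 // vals
    xs = []
    for num in t:
        xs.append(vals[v])
    if 2 > 3:
        vals = t
        ix = ix - (16 >= 11)
    else:
        vals = v // vals
    t = t - 20
    t = 4 + t
    return t

t = t - 20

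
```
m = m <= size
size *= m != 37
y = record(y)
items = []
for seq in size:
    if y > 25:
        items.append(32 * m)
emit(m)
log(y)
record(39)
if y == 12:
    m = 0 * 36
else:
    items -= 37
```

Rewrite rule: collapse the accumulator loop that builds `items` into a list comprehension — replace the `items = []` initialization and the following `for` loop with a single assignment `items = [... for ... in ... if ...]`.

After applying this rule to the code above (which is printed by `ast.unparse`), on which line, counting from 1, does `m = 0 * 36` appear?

9

Transformed code:
m = m <= size
size *= m != 37
y = record(y)
items = [32 * m for seq in size if y > 25]
emit(m)
log(y)
record(39)
if y == 12:
    m = 0 * 36
else:
    items -= 37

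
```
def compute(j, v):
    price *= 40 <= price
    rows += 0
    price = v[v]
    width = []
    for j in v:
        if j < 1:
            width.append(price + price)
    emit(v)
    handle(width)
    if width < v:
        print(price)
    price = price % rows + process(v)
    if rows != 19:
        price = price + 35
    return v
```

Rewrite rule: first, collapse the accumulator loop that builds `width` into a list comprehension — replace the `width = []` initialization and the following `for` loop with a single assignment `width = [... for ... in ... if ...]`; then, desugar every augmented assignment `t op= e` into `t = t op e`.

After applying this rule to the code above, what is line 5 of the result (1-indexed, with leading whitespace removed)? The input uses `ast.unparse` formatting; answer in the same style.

Transformed code:
def compute(j, v):
    price = price * (40 <= price)
    rows = rows + 0
    price = v[v]
    width = [price + price for j in v if j < 1]
    emit(v)
    handle(width)
    if width < v:
        print(price)
    price = price % rows + process(v)
    if rows != 19:
        price = price + 35
    return v

width = [price + price for j in v if j < 1]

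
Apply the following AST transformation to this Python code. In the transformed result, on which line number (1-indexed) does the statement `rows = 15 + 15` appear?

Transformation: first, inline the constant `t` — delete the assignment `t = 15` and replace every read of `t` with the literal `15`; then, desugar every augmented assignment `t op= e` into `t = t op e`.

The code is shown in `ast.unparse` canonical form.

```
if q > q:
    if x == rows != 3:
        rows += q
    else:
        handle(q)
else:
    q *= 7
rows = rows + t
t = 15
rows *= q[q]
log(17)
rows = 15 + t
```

Transformed code:
if q > q:
    if x == rows != 3:
        rows = rows + q
    else:
        handle(q)
else:
    q = q * 7
rows = rows + 15
rows = rows * q[q]
log(17)
rows = 15 + 15

11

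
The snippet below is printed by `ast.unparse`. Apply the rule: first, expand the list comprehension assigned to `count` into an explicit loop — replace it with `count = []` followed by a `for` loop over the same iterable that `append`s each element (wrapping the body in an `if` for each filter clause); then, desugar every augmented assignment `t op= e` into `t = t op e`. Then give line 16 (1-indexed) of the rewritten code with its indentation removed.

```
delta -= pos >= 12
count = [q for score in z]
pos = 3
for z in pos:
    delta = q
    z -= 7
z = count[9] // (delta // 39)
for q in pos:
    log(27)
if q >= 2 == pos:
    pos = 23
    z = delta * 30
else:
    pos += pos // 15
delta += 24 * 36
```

pos = pos + pos // 15

Transformed code:
delta = delta - (pos >= 12)
count = []
for score in z:
    count.append(q)
pos = 3
for z in pos:
    delta = q
    z = z - 7
z = count[9] // (delta // 39)
for q in pos:
    log(27)
if q >= 2 == pos:
    pos = 23
    z = delta * 30
else:
    pos = pos + pos // 15
delta = delta + 24 * 36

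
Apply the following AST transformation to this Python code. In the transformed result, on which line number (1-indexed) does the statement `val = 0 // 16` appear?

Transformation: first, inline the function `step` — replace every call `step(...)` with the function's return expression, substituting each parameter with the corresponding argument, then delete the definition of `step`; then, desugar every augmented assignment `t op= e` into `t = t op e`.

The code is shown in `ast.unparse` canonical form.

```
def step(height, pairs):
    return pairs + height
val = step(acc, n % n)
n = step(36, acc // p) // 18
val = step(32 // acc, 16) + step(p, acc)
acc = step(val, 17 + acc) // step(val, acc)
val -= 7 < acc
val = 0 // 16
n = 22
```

6

Transformed code:
val = n % n + acc
n = (acc // p + 36) // 18
val = 16 + 32 // acc + (acc + p)
acc = (17 + acc + val) // (acc + val)
val = val - (7 < acc)
val = 0 // 16
n = 22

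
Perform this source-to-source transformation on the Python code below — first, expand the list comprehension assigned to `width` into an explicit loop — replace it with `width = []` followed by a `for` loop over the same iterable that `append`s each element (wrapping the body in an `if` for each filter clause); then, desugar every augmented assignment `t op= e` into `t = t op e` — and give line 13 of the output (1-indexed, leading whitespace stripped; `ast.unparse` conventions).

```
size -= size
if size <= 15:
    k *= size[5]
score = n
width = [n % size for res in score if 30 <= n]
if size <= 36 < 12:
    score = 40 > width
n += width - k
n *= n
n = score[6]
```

Transformed code:
size = size - size
if size <= 15:
    k = k * size[5]
score = n
width = []
for res in score:
    if 30 <= n:
        width.append(n % size)
if size <= 36 < 12:
    score = 40 > width
n = n + (width - k)
n = n * n
n = score[6]

n = score[6]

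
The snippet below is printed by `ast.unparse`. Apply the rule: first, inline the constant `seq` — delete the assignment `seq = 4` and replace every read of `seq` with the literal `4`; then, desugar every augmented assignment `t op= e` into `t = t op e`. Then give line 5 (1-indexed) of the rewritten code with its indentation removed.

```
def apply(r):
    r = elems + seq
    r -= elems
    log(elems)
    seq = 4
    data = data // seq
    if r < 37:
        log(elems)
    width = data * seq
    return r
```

data = data // 4

Transformed code:
def apply(r):
    r = elems + 4
    r = r - elems
    log(elems)
    data = data // 4
    if r < 37:
        log(elems)
    width = data * 4
    return r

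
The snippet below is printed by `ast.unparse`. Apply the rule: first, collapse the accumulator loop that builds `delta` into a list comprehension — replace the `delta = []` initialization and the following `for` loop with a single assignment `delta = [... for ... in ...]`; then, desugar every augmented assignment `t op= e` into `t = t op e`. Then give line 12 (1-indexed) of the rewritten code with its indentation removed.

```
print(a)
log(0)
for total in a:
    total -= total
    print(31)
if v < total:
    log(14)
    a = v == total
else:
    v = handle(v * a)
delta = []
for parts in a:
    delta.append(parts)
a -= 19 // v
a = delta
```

Transformed code:
print(a)
log(0)
for total in a:
    total = total - total
    print(31)
if v < total:
    log(14)
    a = v == total
else:
    v = handle(v * a)
delta = [parts for parts in a]
a = a - 19 // v
a = delta

a = a - 19 // v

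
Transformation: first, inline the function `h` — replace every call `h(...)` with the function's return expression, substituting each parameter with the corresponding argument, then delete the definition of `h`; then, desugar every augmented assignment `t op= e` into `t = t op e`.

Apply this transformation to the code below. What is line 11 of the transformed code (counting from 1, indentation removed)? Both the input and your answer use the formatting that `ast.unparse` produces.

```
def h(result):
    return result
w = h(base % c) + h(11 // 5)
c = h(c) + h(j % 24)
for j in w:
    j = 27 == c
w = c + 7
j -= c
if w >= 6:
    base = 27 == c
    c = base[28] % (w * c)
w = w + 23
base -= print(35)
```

base = base - print(35)

Transformed code:
w = base % c + 11 // 5
c = c + j % 24
for j in w:
    j = 27 == c
w = c + 7
j = j - c
if w >= 6:
    base = 27 == c
    c = base[28] % (w * c)
w = w + 23
base = base - print(35)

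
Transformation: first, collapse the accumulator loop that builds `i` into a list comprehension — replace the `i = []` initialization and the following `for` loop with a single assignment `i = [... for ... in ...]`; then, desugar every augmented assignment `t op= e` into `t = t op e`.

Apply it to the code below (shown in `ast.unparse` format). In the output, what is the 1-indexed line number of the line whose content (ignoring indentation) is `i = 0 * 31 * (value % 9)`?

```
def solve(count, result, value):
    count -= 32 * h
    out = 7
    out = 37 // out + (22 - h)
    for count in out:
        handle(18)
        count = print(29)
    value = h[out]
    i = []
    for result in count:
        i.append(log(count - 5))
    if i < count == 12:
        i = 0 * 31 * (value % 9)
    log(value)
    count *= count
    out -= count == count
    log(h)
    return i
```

Transformed code:
def solve(count, result, value):
    count = count - 32 * h
    out = 7
    out = 37 // out + (22 - h)
    for count in out:
        handle(18)
        count = print(29)
    value = h[out]
    i = [log(count - 5) for result in count]
    if i < count == 12:
        i = 0 * 31 * (value % 9)
    log(value)
    count = count * count
    out = out - (count == count)
    log(h)
    return i

11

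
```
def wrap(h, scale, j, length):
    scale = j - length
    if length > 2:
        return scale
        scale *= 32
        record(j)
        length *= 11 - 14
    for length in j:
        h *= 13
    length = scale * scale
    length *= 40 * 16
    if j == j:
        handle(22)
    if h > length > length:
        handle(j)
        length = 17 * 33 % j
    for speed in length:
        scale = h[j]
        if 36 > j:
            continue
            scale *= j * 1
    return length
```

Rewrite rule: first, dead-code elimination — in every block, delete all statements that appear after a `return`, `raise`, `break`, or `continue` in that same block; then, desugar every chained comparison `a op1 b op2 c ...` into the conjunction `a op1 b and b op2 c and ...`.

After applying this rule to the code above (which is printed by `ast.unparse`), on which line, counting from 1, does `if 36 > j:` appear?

16

Transformed code:
def wrap(h, scale, j, length):
    scale = j - length
    if length > 2:
        return scale
    for length in j:
        h *= 13
    length = scale * scale
    length *= 40 * 16
    if j == j:
        handle(22)
    if h > length and length > length:
        handle(j)
        length = 17 * 33 % j
    for speed in length:
        scale = h[j]
        if 36 > j:
            continue
    return length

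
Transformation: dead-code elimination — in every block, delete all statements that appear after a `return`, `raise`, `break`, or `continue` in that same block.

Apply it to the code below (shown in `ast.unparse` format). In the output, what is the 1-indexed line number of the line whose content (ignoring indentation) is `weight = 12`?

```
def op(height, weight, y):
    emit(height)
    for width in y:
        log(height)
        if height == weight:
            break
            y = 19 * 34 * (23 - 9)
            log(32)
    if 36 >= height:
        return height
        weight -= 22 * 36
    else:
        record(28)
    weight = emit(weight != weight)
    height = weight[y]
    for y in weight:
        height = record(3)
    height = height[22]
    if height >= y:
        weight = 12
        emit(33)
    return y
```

Transformed code:
def op(height, weight, y):
    emit(height)
    for width in y:
        log(height)
        if height == weight:
            break
    if 36 >= height:
        return height
    else:
        record(28)
    weight = emit(weight != weight)
    height = weight[y]
    for y in weight:
        height = record(3)
    height = height[22]
    if height >= y:
        weight = 12
        emit(33)
    return y

17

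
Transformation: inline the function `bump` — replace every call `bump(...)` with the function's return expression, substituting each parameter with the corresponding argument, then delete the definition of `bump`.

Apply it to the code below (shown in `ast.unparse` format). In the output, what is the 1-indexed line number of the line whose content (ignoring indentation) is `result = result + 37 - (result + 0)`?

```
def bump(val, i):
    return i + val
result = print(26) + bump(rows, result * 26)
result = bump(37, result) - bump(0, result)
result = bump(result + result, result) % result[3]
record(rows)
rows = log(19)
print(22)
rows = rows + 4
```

2

Transformed code:
result = print(26) + (result * 26 + rows)
result = result + 37 - (result + 0)
result = (result + (result + result)) % result[3]
record(rows)
rows = log(19)
print(22)
rows = rows + 4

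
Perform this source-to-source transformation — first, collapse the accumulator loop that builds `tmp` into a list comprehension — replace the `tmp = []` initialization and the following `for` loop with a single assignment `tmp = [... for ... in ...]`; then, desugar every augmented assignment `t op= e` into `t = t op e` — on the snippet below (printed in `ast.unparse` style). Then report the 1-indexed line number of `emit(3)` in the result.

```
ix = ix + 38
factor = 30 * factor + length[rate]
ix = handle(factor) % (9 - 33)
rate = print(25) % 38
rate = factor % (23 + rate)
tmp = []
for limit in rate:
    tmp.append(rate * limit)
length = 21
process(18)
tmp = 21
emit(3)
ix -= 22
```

Transformed code:
ix = ix + 38
factor = 30 * factor + length[rate]
ix = handle(factor) % (9 - 33)
rate = print(25) % 38
rate = factor % (23 + rate)
tmp = [rate * limit for limit in rate]
length = 21
process(18)
tmp = 21
emit(3)
ix = ix - 22

10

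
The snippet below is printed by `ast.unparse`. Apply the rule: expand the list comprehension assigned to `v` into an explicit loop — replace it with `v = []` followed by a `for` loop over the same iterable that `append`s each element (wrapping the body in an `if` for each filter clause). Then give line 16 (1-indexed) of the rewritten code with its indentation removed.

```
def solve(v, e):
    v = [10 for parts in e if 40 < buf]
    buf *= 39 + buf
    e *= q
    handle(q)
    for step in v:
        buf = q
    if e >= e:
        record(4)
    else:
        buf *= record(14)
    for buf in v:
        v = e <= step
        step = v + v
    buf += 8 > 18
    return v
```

v = e <= step

Transformed code:
def solve(v, e):
    v = []
    for parts in e:
        if 40 < buf:
            v.append(10)
    buf *= 39 + buf
    e *= q
    handle(q)
    for step in v:
        buf = q
    if e >= e:
        record(4)
    else:
        buf *= record(14)
    for buf in v:
        v = e <= step
        step = v + v
    buf += 8 > 18
    return v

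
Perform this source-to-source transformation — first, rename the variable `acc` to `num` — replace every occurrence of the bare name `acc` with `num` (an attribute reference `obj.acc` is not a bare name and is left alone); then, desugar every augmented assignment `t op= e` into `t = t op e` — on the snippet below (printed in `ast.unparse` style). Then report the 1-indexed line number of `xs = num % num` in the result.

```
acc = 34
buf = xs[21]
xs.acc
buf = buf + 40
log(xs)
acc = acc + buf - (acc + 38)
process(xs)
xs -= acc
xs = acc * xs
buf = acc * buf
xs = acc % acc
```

11

Transformed code:
num = 34
buf = xs[21]
xs.acc
buf = buf + 40
log(xs)
num = num + buf - (num + 38)
process(xs)
xs = xs - num
xs = num * xs
buf = num * buf
xs = num % num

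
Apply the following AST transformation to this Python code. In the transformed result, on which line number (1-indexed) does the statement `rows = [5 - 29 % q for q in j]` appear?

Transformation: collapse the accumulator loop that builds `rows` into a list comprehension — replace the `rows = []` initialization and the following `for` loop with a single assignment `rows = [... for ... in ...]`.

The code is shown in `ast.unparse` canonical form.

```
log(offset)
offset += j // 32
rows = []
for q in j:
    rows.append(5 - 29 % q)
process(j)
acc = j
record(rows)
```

Transformed code:
log(offset)
offset += j // 32
rows = [5 - 29 % q for q in j]
process(j)
acc = j
record(rows)

3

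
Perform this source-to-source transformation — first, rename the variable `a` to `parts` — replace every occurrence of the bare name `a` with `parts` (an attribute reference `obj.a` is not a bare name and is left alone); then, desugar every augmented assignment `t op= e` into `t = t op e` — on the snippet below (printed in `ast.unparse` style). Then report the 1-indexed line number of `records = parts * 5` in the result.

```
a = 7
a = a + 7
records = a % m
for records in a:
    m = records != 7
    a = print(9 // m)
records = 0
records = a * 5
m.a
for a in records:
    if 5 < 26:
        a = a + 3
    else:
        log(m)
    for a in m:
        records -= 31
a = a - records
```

Transformed code:
parts = 7
parts = parts + 7
records = parts % m
for records in parts:
    m = records != 7
    parts = print(9 // m)
records = 0
records = parts * 5
m.a
for parts in records:
    if 5 < 26:
        parts = parts + 3
    else:
        log(m)
    for parts in m:
        records = records - 31
parts = parts - records

8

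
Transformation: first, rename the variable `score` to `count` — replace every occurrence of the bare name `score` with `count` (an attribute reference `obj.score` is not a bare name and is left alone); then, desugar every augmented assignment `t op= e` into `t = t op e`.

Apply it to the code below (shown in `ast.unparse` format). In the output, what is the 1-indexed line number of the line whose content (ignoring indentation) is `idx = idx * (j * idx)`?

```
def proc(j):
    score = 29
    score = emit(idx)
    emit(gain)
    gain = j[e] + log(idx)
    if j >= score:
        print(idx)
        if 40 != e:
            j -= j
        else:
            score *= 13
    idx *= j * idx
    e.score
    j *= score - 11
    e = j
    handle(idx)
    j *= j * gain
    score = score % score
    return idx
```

Transformed code:
def proc(j):
    count = 29
    count = emit(idx)
    emit(gain)
    gain = j[e] + log(idx)
    if j >= count:
        print(idx)
        if 40 != e:
            j = j - j
        else:
            count = count * 13
    idx = idx * (j * idx)
    e.score
    j = j * (count - 11)
    e = j
    handle(idx)
    j = j * (j * gain)
    count = count % count
    return idx

12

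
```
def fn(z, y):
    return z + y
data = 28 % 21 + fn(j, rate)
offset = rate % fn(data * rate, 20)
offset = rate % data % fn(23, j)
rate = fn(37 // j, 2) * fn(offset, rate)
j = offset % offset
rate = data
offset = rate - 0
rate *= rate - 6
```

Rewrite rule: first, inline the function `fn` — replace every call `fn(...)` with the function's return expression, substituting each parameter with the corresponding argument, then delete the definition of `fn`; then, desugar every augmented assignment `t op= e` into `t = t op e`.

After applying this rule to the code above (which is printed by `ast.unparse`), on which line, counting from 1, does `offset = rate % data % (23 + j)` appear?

Transformed code:
data = 28 % 21 + (j + rate)
offset = rate % (data * rate + 20)
offset = rate % data % (23 + j)
rate = (37 // j + 2) * (offset + rate)
j = offset % offset
rate = data
offset = rate - 0
rate = rate * (rate - 6)

3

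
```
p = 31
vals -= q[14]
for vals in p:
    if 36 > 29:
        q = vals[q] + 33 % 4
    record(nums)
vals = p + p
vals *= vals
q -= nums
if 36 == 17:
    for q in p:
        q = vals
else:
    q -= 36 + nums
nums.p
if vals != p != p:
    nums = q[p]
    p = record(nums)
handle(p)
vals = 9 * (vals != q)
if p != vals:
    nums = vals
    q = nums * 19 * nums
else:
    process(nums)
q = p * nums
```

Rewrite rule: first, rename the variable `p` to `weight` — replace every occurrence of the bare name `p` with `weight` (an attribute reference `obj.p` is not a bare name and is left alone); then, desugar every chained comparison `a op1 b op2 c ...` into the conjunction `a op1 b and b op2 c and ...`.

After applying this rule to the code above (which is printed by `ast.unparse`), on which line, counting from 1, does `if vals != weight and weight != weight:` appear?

Transformed code:
weight = 31
vals -= q[14]
for vals in weight:
    if 36 > 29:
        q = vals[q] + 33 % 4
    record(nums)
vals = weight + weight
vals *= vals
q -= nums
if 36 == 17:
    for q in weight:
        q = vals
else:
    q -= 36 + nums
nums.p
if vals != weight and weight != weight:
    nums = q[weight]
    weight = record(nums)
handle(weight)
vals = 9 * (vals != q)
if weight != vals:
    nums = vals
    q = nums * 19 * nums
else:
    process(nums)
q = weight * nums

16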